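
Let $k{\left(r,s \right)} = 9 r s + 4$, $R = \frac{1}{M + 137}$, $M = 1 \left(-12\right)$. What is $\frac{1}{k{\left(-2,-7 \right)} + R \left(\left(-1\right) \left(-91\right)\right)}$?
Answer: $\frac{125}{16341} \approx 0.0076495$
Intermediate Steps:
$M = -12$
$R = \frac{1}{125}$ ($R = \frac{1}{-12 + 137} = \frac{1}{125} \approx 0.008$)
$k{\left(r,s \right)} = 4 + 9 r s$ ($k{\left(r,s \right)} = 9 r s + 4 = 4 + 9 r s$)
$\frac{1}{k{\left(-2,-7 \right)} + R \left(\left(-1\right) \left(-91\right)\right)} = \frac{1}{\left(4 + 9 \left(-2\right) \left(-7\right)\right) + \frac{\left(-1\right) \left(-91\right)}{125}} = \frac{1}{\left(4 + 126\right) + \frac{1}{125} \cdot 91} = \frac{1}{130 + \frac{91}{125}} = \frac{1}{\frac{16341}{125}} = \frac{125}{16341}$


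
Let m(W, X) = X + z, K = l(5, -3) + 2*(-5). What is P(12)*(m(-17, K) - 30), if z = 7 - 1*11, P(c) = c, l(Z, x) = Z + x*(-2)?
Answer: -396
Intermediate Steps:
l(Z, x) = Z - 2*x
K = 1 (K = (5 - 2*(-3)) + 2*(-5) = (5 + 6) - 10 = 11 - 10 = 1)
z = -4 (z = 7 - 11 = -4)
m(W, X) = -4 + X (m(W, X) = X - 4 = -4 + X)
P(12)*(m(-17, K) - 30) = 12*((-4 + 1) - 30) = 12*(-3 - 30) = 12*(-33) = -396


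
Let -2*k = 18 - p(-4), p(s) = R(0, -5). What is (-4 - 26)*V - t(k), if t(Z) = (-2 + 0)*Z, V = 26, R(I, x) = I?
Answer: -798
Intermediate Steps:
p(s) = 0
k = -9 (k = -(18 - 1*0)/2 = -(18 + 0)/2 = -½*18 = -9)
t(Z) = -2*Z
(-4 - 26)*V - t(k) = (-4 - 26)*26 - (-2)*(-9) = -30*26 - 1*18 = -780 - 18 = -798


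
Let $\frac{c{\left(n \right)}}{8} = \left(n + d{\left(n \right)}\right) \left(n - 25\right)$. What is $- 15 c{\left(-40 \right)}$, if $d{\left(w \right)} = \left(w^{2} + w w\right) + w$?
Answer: $24336000$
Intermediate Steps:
$d{\left(w \right)} = w + 2 w^{2}$ ($d{\left(w \right)} = \left(w^{2} + w^{2}\right) + w = 2 w^{2} + w = w + 2 w^{2}$)
$c{\left(n \right)} = 8 \left(-25 + n\right) \left(n + n \left(1 + 2 n\right)\right)$ ($c{\left(n \right)} = 8 \left(n + n \left(1 + 2 n\right)\right) \left(n - 25\right) = 8 \left(n + n \left(1 + 2 n\right)\right) \left(-25 + n\right) = 8 \left(-25 + n\right) \left(n + n \left(1 + 2 n\right)\right)$)
$- 15 c{\left(-40 \right)} = - 15 \cdot 16 \left(-40\right) \left(-25 + \left(-40\right)^{2} - -960\right) = - 15 \cdot 16 \left(-40\right) \left(-25 + 1600 + 960\right) = - 15 \cdot 16 \left(-40\right) 2535 = \left(-15\right) \left(-1622400\right) = 24336000$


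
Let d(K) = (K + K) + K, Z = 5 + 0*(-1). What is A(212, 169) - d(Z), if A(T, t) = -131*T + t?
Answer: -27618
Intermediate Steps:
Z = 5 (Z = 5 + 0 = 5)
A(T, t) = t - 131*T
d(K) = 3*K (d(K) = 2*K + K = 3*K)
A(212, 169) - d(Z) = (169 - 131*212) - 3*5 = (169 - 27772) - 1*15 = -27603 - 15 = -27618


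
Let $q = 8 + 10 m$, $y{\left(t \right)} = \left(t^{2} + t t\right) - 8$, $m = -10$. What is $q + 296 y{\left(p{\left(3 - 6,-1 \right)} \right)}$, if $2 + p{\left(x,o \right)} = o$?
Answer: $2868$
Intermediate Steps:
$p{\left(x,o \right)} = -2 + o$
$y{\left(t \right)} = -8 + 2 t^{2}$ ($y{\left(t \right)} = \left(t^{2} + t^{2}\right) - 8 = 2 t^{2} - 8 = -8 + 2 t^{2}$)
$q = -92$ ($q = 8 + 10 \left(-10\right) = 8 - 100 = -92$)
$q + 296 y{\left(p{\left(3 - 6,-1 \right)} \right)} = -92 + 296 \left(-8 + 2 \left(-2 - 1\right)^{2}\right) = -92 + 296 \left(-8 + 2 \left(-3\right)^{2}\right) = -92 + 296 \left(-8 + 2 \cdot 9\right) = -92 + 296 \left(-8 + 18\right) = -92 + 296 \cdot 10 = -92 + 2960 = 2868$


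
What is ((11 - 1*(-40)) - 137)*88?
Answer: -7568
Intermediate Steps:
((11 - 1*(-40)) - 137)*88 = ((11 + 40) - 137)*88 = (51 - 137)*88 = -86*88 = -7568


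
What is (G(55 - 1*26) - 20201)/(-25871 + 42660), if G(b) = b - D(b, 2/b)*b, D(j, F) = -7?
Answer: -19969/16789 ≈ -1.1894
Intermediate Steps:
G(b) = 8*b (G(b) = b - (-7)*b = b + 7*b = 8*b)
(G(55 - 1*26) - 20201)/(-25871 + 42660) = (8*(55 - 1*26) - 20201)/(-25871 + 42660) = (8*(55 - 26) - 20201)/16789 = (8*29 - 20201)*(1/16789) = (232 - 20201)*(1/16789) = -19969*1/16789 = -19969/16789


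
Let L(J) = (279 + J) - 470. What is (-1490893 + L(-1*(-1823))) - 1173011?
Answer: -2662272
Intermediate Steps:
L(J) = -191 + J
(-1490893 + L(-1*(-1823))) - 1173011 = (-1490893 + (-191 - 1*(-1823))) - 1173011 = (-1490893 + (-191 + 1823)) - 1173011 = (-1490893 + 1632) - 1173011 = -1489261 - 1173011 = -2662272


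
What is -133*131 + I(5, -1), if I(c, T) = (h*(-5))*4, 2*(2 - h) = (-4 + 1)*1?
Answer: -17493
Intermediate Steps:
h = 7/2 (h = 2 - (-4 + 1)/2 = 2 - (-3)/2 = 2 - 1/2*(-3) = 2 + 3/2 = 7/2 ≈ 3.5000)
I(c, T) = -70 (I(c, T) = ((7/2)*(-5))*4 = -35/2*4 = -70)
-133*131 + I(5, -1) = -133*131 - 70 = -17423 - 70 = -17493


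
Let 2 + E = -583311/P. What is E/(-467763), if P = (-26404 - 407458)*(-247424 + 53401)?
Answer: 168358996963/39375918322550238 ≈ 4.2757e-6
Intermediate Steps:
P = 84179206826 (P = -433862*(-194023) = 84179206826)
E = -168358996963/84179206826 (E = -2 - 583311/84179206826 = -168358996963/84179206826 ≈ -2.0000)
E/(-467763) = -168358996963/84179206826/(-467763) = -168358996963/84179206826*(-1/467763) = 168358996963/39375918322550238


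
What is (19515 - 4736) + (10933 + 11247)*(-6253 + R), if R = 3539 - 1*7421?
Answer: -224779521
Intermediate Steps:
R = -3882 (R = 3539 - 7421 = -3882)
(19515 - 4736) + (10933 + 11247)*(-6253 + R) = (19515 - 4736) + (10933 + 11247)*(-6253 - 3882) = 14779 + 22180*(-10135) = 14779 - 224794300 = -224779521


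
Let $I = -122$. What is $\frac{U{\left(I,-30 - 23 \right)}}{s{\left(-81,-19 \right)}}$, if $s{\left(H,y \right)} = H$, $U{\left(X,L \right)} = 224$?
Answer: $- \frac{224}{81} \approx -2.7654$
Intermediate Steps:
$\frac{U{\left(I,-30 - 23 \right)}}{s{\left(-81,-19 \right)}} = \frac{224}{-81} = 224 \left(- \frac{1}{81}\right) = - \frac{224}{81}$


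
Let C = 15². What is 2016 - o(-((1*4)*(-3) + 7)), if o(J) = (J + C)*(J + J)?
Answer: -284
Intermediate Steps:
C = 225
o(J) = 2*J*(225 + J) (o(J) = (J + 225)*(J + J) = (225 + J)*(2*J) = 2*J*(225 + J))
2016 - o(-((1*4)*(-3) + 7)) = 2016 - 2*(-((1*4)*(-3) + 7))*(225 - ((1*4)*(-3) + 7)) = 2016 - 2*(-(4*(-3) + 7))*(225 - (4*(-3) + 7)) = 2016 - 2*(-(-12 + 7))*(225 - (-12 + 7)) = 2016 - 2*(-1*(-5))*(225 - 1*(-5)) = 2016 - 2*5*(225 + 5) = 2016 - 2*5*230 = 2016 - 1*2300 = 2016 - 2300 = -284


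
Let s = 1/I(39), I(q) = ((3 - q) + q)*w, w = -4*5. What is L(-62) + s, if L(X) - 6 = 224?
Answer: 13799/60 ≈ 229.98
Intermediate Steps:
L(X) = 230 (L(X) = 6 + 224 = 230)
w = -20
I(q) = -60 (I(q) = ((3 - q) + q)*(-20) = 3*(-20) = -60)
s = -1/60 (s = 1/(-60) = -1/60 ≈ -0.016667)
L(-62) + s = 230 - 1/60 = 13799/60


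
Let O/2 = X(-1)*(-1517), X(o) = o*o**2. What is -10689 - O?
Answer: -13723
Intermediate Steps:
X(o) = o**3
O = 3034 (O = 2*((-1)**3*(-1517)) = 2*(-1*(-1517)) = 2*1517 = 3034)
-10689 - O = -10689 - 1*3034 = -10689 - 3034 = -13723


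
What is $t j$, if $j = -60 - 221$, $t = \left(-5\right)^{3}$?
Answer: $35125$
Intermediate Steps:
$t = -125$
$j = -281$ ($j = -60 - 221 = -281$)
$t j = \left(-125\right) \left(-281\right) = 35125$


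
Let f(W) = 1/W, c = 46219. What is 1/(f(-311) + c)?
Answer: 311/14374108 ≈ 2.1636e-5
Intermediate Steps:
1/(f(-311) + c) = 1/(1/(-311) + 46219) = 1/(-1/311 + 46219) = 1/(14374108/311) = 311/14374108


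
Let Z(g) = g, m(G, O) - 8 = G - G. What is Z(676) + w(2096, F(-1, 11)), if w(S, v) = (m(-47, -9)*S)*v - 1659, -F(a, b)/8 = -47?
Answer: 6303785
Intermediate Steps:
m(G, O) = 8 (m(G, O) = 8 + (G - G) = 8 + 0 = 8)
F(a, b) = 376 (F(a, b) = -8*(-47) = 376)
w(S, v) = -1659 + 8*S*v (w(S, v) = (8*S)*v - 1659 = 8*S*v - 1659 = -1659 + 8*S*v)
Z(676) + w(2096, F(-1, 11)) = 676 + (-1659 + 8*2096*376) = 676 + (-1659 + 6304768) = 676 + 6303109 = 6303785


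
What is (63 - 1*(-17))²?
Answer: 6400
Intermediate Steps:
(63 - 1*(-17))² = (63 + 17)² = 80² = 6400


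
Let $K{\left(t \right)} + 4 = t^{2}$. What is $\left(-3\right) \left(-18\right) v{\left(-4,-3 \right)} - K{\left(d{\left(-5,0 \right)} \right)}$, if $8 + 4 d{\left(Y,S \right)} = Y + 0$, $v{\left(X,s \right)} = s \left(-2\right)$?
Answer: $\frac{5079}{16} \approx 317.44$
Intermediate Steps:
$v{\left(X,s \right)} = - 2 s$
$d{\left(Y,S \right)} = -2 + \frac{Y}{4}$ ($d{\left(Y,S \right)} = -2 + \frac{Y + 0}{4} = -2 + \frac{Y}{4}$)
$K{\left(t \right)} = -4 + t^{2}$
$\left(-3\right) \left(-18\right) v{\left(-4,-3 \right)} - K{\left(d{\left(-5,0 \right)} \right)} = \left(-3\right) \left(-18\right) \left(\left(-2\right) \left(-3\right)\right) - \left(-4 + \left(-2 + \frac{1}{4} \left(-5\right)\right)^{2}\right) = 54 \cdot 6 - \left(-4 + \left(-2 - \frac{5}{4}\right)^{2}\right) = 324 - \left(-4 + \left(- \frac{13}{4}\right)^{2}\right) = 324 - \left(-4 + \frac{169}{16}\right) = 324 - \frac{105}{16} = \frac{5079}{16}$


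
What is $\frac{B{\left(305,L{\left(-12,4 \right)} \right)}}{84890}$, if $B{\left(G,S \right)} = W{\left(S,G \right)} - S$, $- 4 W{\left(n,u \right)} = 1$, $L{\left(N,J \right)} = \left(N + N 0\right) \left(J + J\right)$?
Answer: $\frac{383}{339560} \approx 0.0011279$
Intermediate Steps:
$L{\left(N,J \right)} = 2 J N$ ($L{\left(N,J \right)} = \left(N + 0\right) 2 J = N 2 J = 2 J N$)
$W{\left(n,u \right)} = - \frac{1}{4}$ ($W{\left(n,u \right)} = \left(- \frac{1}{4}\right) 1 = - \frac{1}{4}$)
$B{\left(G,S \right)} = - \frac{1}{4} - S$
$\frac{B{\left(305,L{\left(-12,4 \right)} \right)}}{84890} = \frac{- \frac{1}{4} - 2 \cdot 4 \left(-12\right)}{84890} = \left(- \frac{1}{4} - -96\right) \frac{1}{84890} = \left(- \frac{1}{4} + 96\right) \frac{1}{84890} = \frac{383}{4} \cdot \frac{1}{84890} = \frac{383}{339560}$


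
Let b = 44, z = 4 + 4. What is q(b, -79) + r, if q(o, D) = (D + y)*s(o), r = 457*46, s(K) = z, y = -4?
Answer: 20358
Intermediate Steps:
z = 8
s(K) = 8
r = 21022
q(o, D) = -32 + 8*D (q(o, D) = (D - 4)*8 = (-4 + D)*8 = -32 + 8*D)
q(b, -79) + r = (-32 + 8*(-79)) + 21022 = (-32 - 632) + 21022 = -664 + 21022 = 20358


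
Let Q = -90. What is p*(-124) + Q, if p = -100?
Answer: 12310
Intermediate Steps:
p*(-124) + Q = -100*(-124) - 90 = 12400 - 90 = 12310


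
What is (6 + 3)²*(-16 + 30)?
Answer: 1134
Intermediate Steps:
(6 + 3)²*(-16 + 30) = 9²*14 = 81*14 = 1134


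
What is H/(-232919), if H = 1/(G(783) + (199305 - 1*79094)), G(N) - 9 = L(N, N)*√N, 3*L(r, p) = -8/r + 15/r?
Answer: -847190340/23722619096180328169 + 63*√87/23722619096180328169 ≈ -3.5712e-11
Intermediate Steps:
L(r, p) = 7/(3*r) (L(r, p) = (-8/r + 15/r)/3 = (7/r)/3 = 7/(3*r))
G(N) = 9 + 7/(3*√N) (G(N) = 9 + (7/(3*N))*√N = 9 + 7/(3*√N))
H = 1/(120220 + 7*√87/783) (H = 1/((9 + 7/(3*√783)) + (199305 - 1*79094)) = 1/((9 + 7*(√87/261)/3) + (199305 - 79094)) = 1/((9 + 7*√87/783) + 120211) = 1/(120220 + 7*√87/783) ≈ 8.3181e-6)
H/(-232919) = (847190340/101849222674751 - 63*√87/101849222674751)/(-232919) = (847190340/101849222674751 - 63*√87/101849222674751)*(-1/232919) = -847190340/23722619096180328169 + 63*√87/23722619096180328169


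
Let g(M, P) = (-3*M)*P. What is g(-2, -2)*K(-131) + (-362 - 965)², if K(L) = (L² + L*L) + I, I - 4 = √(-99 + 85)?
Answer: 1349017 - 12*I*√14 ≈ 1.349e+6 - 44.9*I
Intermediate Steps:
I = 4 + I*√14 (I = 4 + √(-99 + 85) = 4 + √(-14) = 4 + I*√14 ≈ 4.0 + 3.7417*I)
g(M, P) = -3*M*P
K(L) = 4 + 2*L² + I*√14 (K(L) = (L² + L*L) + (4 + I*√14) = (L² + L²) + (4 + I*√14) = 2*L² + (4 + I*√14) = 4 + 2*L² + I*√14)
g(-2, -2)*K(-131) + (-362 - 965)² = (-3*(-2)*(-2))*(4 + 2*(-131)² + I*√14) + (-362 - 965)² = -12*(4 + 2*17161 + I*√14) + (-1327)² = -12*(4 + 34322 + I*√14) + 1760929 = -12*(34326 + I*√14) + 1760929 = (-411912 - 12*I*√14) + 1760929 = 1349017 - 12*I*√14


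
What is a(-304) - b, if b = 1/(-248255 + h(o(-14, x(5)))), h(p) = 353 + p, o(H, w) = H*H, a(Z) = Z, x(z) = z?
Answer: -75302623/247706 ≈ -304.00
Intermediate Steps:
o(H, w) = H²
b = -1/247706 (b = 1/(-248255 + (353 + (-14)²)) = 1/(-248255 + (353 + 196)) = 1/(-248255 + 549) = 1/(-247706) = -1/247706 ≈ -4.0370e-6)
a(-304) - b = -304 - 1*(-1/247706) = -304 + 1/247706 = -75302623/247706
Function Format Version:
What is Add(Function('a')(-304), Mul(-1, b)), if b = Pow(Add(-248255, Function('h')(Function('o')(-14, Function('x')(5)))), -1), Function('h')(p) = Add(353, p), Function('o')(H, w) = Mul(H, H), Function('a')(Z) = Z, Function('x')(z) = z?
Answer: Rational(-75302623, 247706) ≈ -304.00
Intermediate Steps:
Function('o')(H, w) = Pow(H, 2)
b = Rational(-1, 247706) (b = Pow(Add(-248255, Add(353, Pow(-14, 2))), -1) = Pow(Add(-248255, Add(353, 196)), -1) = Pow(Add(-248255, 549), -1) = Pow(-247706, -1) = Rational(-1, 247706) ≈ -4.0370e-6)
Add(Function('a')(-304), Mul(-1, b)) = Add(-304, Mul(-1, Rational(-1, 247706))) = Add(-304, Rational(1, 247706)) = Rational(-75302623, 247706)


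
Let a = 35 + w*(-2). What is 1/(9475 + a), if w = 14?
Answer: 1/9482 ≈ 0.00010546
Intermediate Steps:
a = 7 (a = 35 + 14*(-2) = 35 - 28 = 7)
1/(9475 + a) = 1/(9475 + 7) = 1/9482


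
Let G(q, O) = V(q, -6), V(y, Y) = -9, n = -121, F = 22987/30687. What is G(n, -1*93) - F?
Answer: -299170/30687 ≈ -9.7491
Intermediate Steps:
F = 22987/30687 (F = 22987*(1/30687) = 22987/30687 ≈ 0.74908)
G(q, O) = -9
G(n, -1*93) - F = -9 - 1*22987/30687 = -9 - 22987/30687 = -299170/30687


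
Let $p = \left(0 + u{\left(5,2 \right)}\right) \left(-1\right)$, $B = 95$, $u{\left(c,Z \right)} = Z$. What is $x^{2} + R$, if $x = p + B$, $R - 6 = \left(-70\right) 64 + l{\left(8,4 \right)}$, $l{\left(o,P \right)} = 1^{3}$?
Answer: $4176$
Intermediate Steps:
$l{\left(o,P \right)} = 1$
$R = -4473$ ($R = 6 + \left(\left(-70\right) 64 + 1\right) = 6 + \left(-4480 + 1\right) = 6 - 4479 = -4473$)
$p = -2$ ($p = \left(0 + 2\right) \left(-1\right) = 2 \left(-1\right) = -2$)
$x = 93$ ($x = -2 + 95 = 93$)
$x^{2} + R = 93^{2} - 4473 = 8649 - 4473 = 4176$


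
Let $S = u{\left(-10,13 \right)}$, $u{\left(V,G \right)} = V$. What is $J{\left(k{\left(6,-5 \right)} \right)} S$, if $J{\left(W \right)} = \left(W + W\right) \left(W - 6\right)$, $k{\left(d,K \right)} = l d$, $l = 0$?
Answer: $0$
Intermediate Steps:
$k{\left(d,K \right)} = 0$ ($k{\left(d,K \right)} = 0 d = 0$)
$S = -10$
$J{\left(W \right)} = 2 W \left(-6 + W\right)$
$J{\left(k{\left(6,-5 \right)} \right)} S = 2 \cdot 0 \left(-6 + 0\right) \left(-10\right) = 2 \cdot 0 \left(-6\right) \left(-10\right) = 0 \left(-10\right) = 0$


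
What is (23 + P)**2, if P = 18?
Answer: 1681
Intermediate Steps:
(23 + P)**2 = (23 + 18)**2 = 41**2 = 1681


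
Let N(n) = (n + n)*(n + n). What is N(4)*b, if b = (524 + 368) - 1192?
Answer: -19200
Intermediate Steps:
N(n) = 4*n² (N(n) = (2*n)*(2*n) = 4*n²)
b = -300 (b = 892 - 1192 = -300)
N(4)*b = (4*4²)*(-300) = (4*16)*(-300) = 64*(-300) = -19200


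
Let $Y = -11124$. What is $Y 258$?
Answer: $-2869992$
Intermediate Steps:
$Y 258 = \left(-11124\right) 258 = -2869992$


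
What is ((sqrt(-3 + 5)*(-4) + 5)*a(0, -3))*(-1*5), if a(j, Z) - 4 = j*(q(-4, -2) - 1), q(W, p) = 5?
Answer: -100 + 80*sqrt(2) ≈ 13.137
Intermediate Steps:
a(j, Z) = 4 + 4*j (a(j, Z) = 4 + j*(5 - 1) = 4 + j*4 = 4 + 4*j)
((sqrt(-3 + 5)*(-4) + 5)*a(0, -3))*(-1*5) = ((sqrt(-3 + 5)*(-4) + 5)*(4 + 4*0))*(-1*5) = ((sqrt(2)*(-4) + 5)*(4 + 0))*(-5) = ((-4*sqrt(2) + 5)*4)*(-5) = ((5 - 4*sqrt(2))*4)*(-5) = (20 - 16*sqrt(2))*(-5) = -100 + 80*sqrt(2)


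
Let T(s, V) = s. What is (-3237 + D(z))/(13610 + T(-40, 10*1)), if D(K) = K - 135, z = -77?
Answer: -3449/13570 ≈ -0.25416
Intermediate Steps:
D(K) = -135 + K
(-3237 + D(z))/(13610 + T(-40, 10*1)) = (-3237 + (-135 - 77))/(13610 - 40) = (-3237 - 212)/13570 = -3449*1/13570 = -3449/13570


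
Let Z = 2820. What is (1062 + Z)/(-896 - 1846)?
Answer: -647/457 ≈ -1.4158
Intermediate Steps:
(1062 + Z)/(-896 - 1846) = (1062 + 2820)/(-896 - 1846) = 3882/(-2742) = 3882*(-1/2742) = -647/457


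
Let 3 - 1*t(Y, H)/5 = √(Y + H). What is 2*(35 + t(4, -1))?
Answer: 100 - 10*√3 ≈ 82.679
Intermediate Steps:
t(Y, H) = 15 - 5*√(H + Y) (t(Y, H) = 15 - 5*√(Y + H) = 15 - 5*√(H + Y))
2*(35 + t(4, -1)) = 2*(35 + (15 - 5*√(-1 + 4))) = 2*(35 + (15 - 5*√3)) = 2*(50 - 5*√3) = 100 - 10*√3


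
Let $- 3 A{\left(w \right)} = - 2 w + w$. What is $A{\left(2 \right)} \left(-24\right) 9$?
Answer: $-144$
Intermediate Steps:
$A{\left(w \right)} = \frac{w}{3}$ ($A{\left(w \right)} = - \frac{- 2 w + w}{3} = - \frac{\left(-1\right) w}{3} = \frac{w}{3}$)
$A{\left(2 \right)} \left(-24\right) 9 = \frac{1}{3} \cdot 2 \left(-24\right) 9 = \frac{2}{3} \left(-24\right) 9 = \left(-16\right) 9 = -144$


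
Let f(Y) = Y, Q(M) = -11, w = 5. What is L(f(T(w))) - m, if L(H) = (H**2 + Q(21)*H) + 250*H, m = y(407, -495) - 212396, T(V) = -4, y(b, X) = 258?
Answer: 211198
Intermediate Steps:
m = -212138 (m = 258 - 212396 = -212138)
L(H) = H**2 + 239*H (L(H) = (H**2 - 11*H) + 250*H = H**2 + 239*H)
L(f(T(w))) - m = -4*(239 - 4) - 1*(-212138) = -4*235 + 212138 = -940 + 212138 = 211198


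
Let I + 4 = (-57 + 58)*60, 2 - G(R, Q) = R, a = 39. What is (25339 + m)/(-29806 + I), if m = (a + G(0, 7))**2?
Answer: -386/425 ≈ -0.90824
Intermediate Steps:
G(R, Q) = 2 - R
I = 56 (I = -4 + (-57 + 58)*60 = -4 + 1*60 = -4 + 60 = 56)
m = 1681 (m = (39 + (2 - 1*0))**2 = (39 + (2 + 0))**2 = (39 + 2)**2 = 41**2 = 1681)
(25339 + m)/(-29806 + I) = (25339 + 1681)/(-29806 + 56) = 27020/(-29750) = 27020*(-1/29750) = -386/425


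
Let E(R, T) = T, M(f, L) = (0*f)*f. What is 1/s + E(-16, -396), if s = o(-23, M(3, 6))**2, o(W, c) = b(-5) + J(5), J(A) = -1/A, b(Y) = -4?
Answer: -174611/441 ≈ -395.94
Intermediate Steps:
M(f, L) = 0 (M(f, L) = 0*f = 0)
o(W, c) = -21/5 (o(W, c) = -4 - 1/5 = -21/5)
s = 441/25 (s = (-21/5)**2 = 441/25 ≈ 17.640)
1/s + E(-16, -396) = 1/(441/25) - 396 = 25/441 - 396 = -174611/441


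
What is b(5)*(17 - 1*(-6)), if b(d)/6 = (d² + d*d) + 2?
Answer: 7176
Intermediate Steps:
b(d) = 12 + 12*d² (b(d) = 6*((d² + d*d) + 2) = 6*((d² + d²) + 2) = 6*(2*d² + 2) = 6*(2 + 2*d²) = 12 + 12*d²)
b(5)*(17 - 1*(-6)) = (12 + 12*5²)*(17 - 1*(-6)) = (12 + 12*25)*(17 + 6) = (12 + 300)*23 = 312*23 = 7176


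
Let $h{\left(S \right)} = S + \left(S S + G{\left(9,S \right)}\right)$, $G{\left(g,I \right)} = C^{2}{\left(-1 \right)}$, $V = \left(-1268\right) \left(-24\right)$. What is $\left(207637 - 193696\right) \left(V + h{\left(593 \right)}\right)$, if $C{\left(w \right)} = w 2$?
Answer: $5334913998$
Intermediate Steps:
$C{\left(w \right)} = 2 w$
$V = 30432$
$G{\left(g,I \right)} = 4$ ($G{\left(g,I \right)} = \left(2 \left(-1\right)\right)^{2} = \left(-2\right)^{2} = 4$)
$h{\left(S \right)} = 4 + S + S^{2}$ ($h{\left(S \right)} = S + \left(S S + 4\right) = S + \left(S^{2} + 4\right) = S + \left(4 + S^{2}\right) = 4 + S + S^{2}$)
$\left(207637 - 193696\right) \left(V + h{\left(593 \right)}\right) = \left(207637 - 193696\right) \left(30432 + \left(4 + 593 + 593^{2}\right)\right) = \left(207637 + \left(-230288 + 36592\right)\right) \left(30432 + \left(4 + 593 + 351649\right)\right) = \left(207637 - 193696\right) \left(30432 + 352246\right) = 13941 \cdot 382678 = 5334913998$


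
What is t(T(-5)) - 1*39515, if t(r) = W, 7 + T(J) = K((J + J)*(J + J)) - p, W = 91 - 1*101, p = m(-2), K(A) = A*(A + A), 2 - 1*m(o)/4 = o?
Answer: -39525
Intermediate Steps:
m(o) = 8 - 4*o
K(A) = 2*A² (K(A) = A*(2*A) = 2*A²)
p = 16 (p = 8 - 4*(-2) = 8 + 8 = 16)
W = -10 (W = 91 - 101 = -10)
T(J) = -23 + 32*J⁴ (T(J) = -7 + (2*((J + J)*(J + J))² - 1*16) = -7 + (2*((2*J)*(2*J))² - 16) = -7 + (2*(4*J²)² - 16) = -7 + (2*(16*J⁴) - 16) = -7 + (32*J⁴ - 16) = -7 + (-16 + 32*J⁴) = -23 + 32*J⁴)
t(r) = -10
t(T(-5)) - 1*39515 = -10 - 1*39515 = -10 - 39515 = -39525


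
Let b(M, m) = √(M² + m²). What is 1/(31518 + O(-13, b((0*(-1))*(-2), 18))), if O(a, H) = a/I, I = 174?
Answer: 174/5484119 ≈ 3.1728e-5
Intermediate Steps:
O(a, H) = a/174
1/(31518 + O(-13, b((0*(-1))*(-2), 18))) = 1/(31518 + (1/174)*(-13)) = 1/(31518 - 13/174) = 1/(5484119/174) = 174/5484119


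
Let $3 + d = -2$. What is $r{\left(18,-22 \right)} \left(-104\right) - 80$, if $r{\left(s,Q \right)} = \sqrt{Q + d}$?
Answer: $-80 - 312 i \sqrt{3} \approx -80.0 - 540.4 i$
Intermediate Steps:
$d = -5$ ($d = -3 - 2 = -5$)
$r{\left(s,Q \right)} = \sqrt{-5 + Q}$ ($r{\left(s,Q \right)} = \sqrt{Q - 5} = \sqrt{-5 + Q}$)
$r{\left(18,-22 \right)} \left(-104\right) - 80 = \sqrt{-5 - 22} \left(-104\right) - 80 = \sqrt{-27} \left(-104\right) - 80 = 3 i \sqrt{3} \left(-104\right) - 80 = - 312 i \sqrt{3} - 80 = -80 - 312 i \sqrt{3}$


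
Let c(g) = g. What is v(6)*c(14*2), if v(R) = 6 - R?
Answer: 0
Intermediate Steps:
v(6)*c(14*2) = (6 - 1*6)*(14*2) = (6 - 6)*28 = 0*28 = 0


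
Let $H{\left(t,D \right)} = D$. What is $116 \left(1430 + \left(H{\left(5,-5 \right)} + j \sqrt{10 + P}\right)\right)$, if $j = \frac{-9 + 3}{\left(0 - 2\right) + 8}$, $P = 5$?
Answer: $165300 - 116 \sqrt{15} \approx 1.6485 \cdot 10^{5}$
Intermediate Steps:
$j = -1$ ($j = - \frac{6}{-2 + 8} = - \frac{6}{6} = \left(-6\right) \frac{1}{6} = -1$)
$116 \left(1430 + \left(H{\left(5,-5 \right)} + j \sqrt{10 + P}\right)\right) = 116 \left(1430 - \left(5 + \sqrt{10 + 5}\right)\right) = 116 \left(1430 - \left(5 + \sqrt{15}\right)\right) = 116 \left(1425 - \sqrt{15}\right) = 165300 - 116 \sqrt{15}$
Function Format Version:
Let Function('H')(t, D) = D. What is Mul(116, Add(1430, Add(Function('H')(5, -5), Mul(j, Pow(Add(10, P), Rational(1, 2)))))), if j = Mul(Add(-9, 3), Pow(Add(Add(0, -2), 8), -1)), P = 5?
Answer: Add(165300, Mul(-116, Pow(15, Rational(1, 2)))) ≈ 1.6485e+5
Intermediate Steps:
j = -1 (j = Mul(-6, Pow(Add(-2, 8), -1)) = Mul(-6, Pow(6, -1)) = Mul(-6, Rational(1, 6)) = -1)
Mul(116, Add(1430, Add(Function('H')(5, -5), Mul(j, Pow(Add(10, P), Rational(1, 2)))))) = Mul(116, Add(1430, Add(-5, Mul(-1, Pow(Add(10, 5), Rational(1, 2)))))) = Mul(116, Add(1430, Add(-5, Mul(-1, Pow(15, Rational(1, 2)))))) = Mul(116, Add(1425, Mul(-1, Pow(15, Rational(1, 2))))) = Add(165300, Mul(-116, Pow(15, Rational(1, 2))))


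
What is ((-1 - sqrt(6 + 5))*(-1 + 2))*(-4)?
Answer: 4 + 4*sqrt(11) ≈ 17.267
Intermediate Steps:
((-1 - sqrt(6 + 5))*(-1 + 2))*(-4) = ((-1 - sqrt(11))*1)*(-4) = (-1 - sqrt(11))*(-4) = 4 + 4*sqrt(11)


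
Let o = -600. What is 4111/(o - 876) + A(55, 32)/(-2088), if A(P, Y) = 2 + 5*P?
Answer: -27755/9512 ≈ -2.9179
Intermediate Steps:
4111/(o - 876) + A(55, 32)/(-2088) = 4111/(-600 - 876) + (2 + 5*55)/(-2088) = 4111/(-1476) + (2 + 275)*(-1/2088) = 4111*(-1/1476) + 277*(-1/2088) = -4111/1476 - 277/2088 = -27755/9512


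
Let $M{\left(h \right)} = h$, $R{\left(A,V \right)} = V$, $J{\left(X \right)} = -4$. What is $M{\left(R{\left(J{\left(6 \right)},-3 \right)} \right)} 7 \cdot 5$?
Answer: $-105$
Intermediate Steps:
$M{\left(R{\left(J{\left(6 \right)},-3 \right)} \right)} 7 \cdot 5 = - 3 \cdot 7 \cdot 5 = \left(-3\right) 35 = -105$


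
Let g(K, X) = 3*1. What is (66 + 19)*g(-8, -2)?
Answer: 255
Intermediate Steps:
g(K, X) = 3
(66 + 19)*g(-8, -2) = (66 + 19)*3 = 85*3 = 255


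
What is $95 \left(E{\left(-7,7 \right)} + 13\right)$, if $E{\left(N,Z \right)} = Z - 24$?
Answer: $-380$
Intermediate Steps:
$E{\left(N,Z \right)} = -24 + Z$ ($E{\left(N,Z \right)} = Z - 24 = -24 + Z$)
$95 \left(E{\left(-7,7 \right)} + 13\right) = 95 \left(\left(-24 + 7\right) + 13\right) = 95 \left(-17 + 13\right) = 95 \left(-4\right) = -380$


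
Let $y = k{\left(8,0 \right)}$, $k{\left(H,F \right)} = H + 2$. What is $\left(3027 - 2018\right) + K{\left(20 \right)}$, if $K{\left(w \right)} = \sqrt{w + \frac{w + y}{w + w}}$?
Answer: $1009 + \frac{\sqrt{83}}{2} \approx 1013.6$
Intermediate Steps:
$k{\left(H,F \right)} = 2 + H$
$y = 10$ ($y = 2 + 8 = 10$)
$K{\left(w \right)} = \sqrt{w + \frac{10 + w}{2 w}}$ ($K{\left(w \right)} = \sqrt{w + \frac{w + 10}{w + w}} = \sqrt{w + \frac{10 + w}{2 w}}$)
$\left(3027 - 2018\right) + K{\left(20 \right)} = \left(3027 - 2018\right) + \frac{\sqrt{2 + 4 \cdot 20 + \frac{20}{20}}}{2} = 1009 + \frac{\sqrt{2 + 80 + 20 \cdot \frac{1}{20}}}{2} = 1009 + \frac{\sqrt{2 + 80 + 1}}{2} = 1009 + \frac{\sqrt{83}}{2}$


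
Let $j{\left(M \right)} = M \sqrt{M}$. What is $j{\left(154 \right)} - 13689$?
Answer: $-13689 + 154 \sqrt{154} \approx -11778.0$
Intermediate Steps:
$j{\left(M \right)} = M^{\frac{3}{2}}$
$j{\left(154 \right)} - 13689 = 154^{\frac{3}{2}} - 13689 = 154 \sqrt{154} - 13689 = -13689 + 154 \sqrt{154}$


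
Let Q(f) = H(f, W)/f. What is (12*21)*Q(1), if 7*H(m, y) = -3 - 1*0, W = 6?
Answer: -108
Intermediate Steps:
H(m, y) = -3/7 (H(m, y) = (-3 - 1*0)/7 = (-3 + 0)/7 = (1/7)*(-3) = -3/7)
Q(f) = -3/(7*f)
(12*21)*Q(1) = (12*21)*(-3/7/1) = 252*(-3/7*1) = 252*(-3/7) = -108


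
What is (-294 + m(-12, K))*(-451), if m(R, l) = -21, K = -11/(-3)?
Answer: 142065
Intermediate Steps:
K = 11/3 (K = -11*(-1/3) = 11/3 ≈ 3.6667)
(-294 + m(-12, K))*(-451) = (-294 - 21)*(-451) = -315*(-451) = 142065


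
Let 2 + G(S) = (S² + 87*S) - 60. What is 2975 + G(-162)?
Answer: 15063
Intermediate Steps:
G(S) = -62 + S² + 87*S (G(S) = -2 + ((S² + 87*S) - 60) = -2 + (-60 + S² + 87*S) = -62 + S² + 87*S)
2975 + G(-162) = 2975 + (-62 + (-162)² + 87*(-162)) = 2975 + (-62 + 26244 - 14094) = 2975 + 12088 = 15063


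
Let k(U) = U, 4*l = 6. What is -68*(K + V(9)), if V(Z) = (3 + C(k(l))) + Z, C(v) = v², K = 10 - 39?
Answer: 1003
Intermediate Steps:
l = 3/2 (l = (¼)*6 = 3/2 ≈ 1.5000)
K = -29
V(Z) = 21/4 + Z (V(Z) = (3 + (3/2)²) + Z = (3 + 9/4) + Z = 21/4 + Z)
-68*(K + V(9)) = -68*(-29 + (21/4 + 9)) = -68*(-29 + 57/4) = -68*(-59/4) = 1003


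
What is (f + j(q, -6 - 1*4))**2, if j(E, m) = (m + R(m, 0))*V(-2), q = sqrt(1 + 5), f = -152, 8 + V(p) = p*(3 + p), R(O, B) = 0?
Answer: 2704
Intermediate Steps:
V(p) = -8 + p*(3 + p)
q = sqrt(6) ≈ 2.4495
j(E, m) = -10*m (j(E, m) = (m + 0)*(-8 + (-2)**2 + 3*(-2)) = m*(-8 + 4 - 6) = m*(-10) = -10*m)
(f + j(q, -6 - 1*4))**2 = (-152 - 10*(-6 - 1*4))**2 = (-152 - 10*(-6 - 4))**2 = (-152 - 10*(-10))**2 = (-152 + 100)**2 = (-52)**2 = 2704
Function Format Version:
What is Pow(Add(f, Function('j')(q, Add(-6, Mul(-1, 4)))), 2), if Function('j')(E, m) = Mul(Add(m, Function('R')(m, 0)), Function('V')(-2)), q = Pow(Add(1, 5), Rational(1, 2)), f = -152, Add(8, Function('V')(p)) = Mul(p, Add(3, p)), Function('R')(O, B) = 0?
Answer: 2704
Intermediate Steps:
Function('V')(p) = Add(-8, Mul(p, Add(3, p)))
q = Pow(6, Rational(1, 2)) ≈ 2.4495
Function('j')(E, m) = Mul(-10, m) (Function('j')(E, m) = Mul(Add(m, 0), Add(-8, Pow(-2, 2), Mul(3, -2))) = Mul(m, Add(-8, 4, -6)) = Mul(m, -10) = Mul(-10, m))
Pow(Add(f, Function('j')(q, Add(-6, Mul(-1, 4)))), 2) = Pow(Add(-152, Mul(-10, Add(-6, Mul(-1, 4)))), 2) = Pow(Add(-152, Mul(-10, Add(-6, -4))), 2) = Pow(Add(-152, Mul(-10, -10)), 2) = Pow(Add(-152, 100), 2) = Pow(-52, 2) = 2704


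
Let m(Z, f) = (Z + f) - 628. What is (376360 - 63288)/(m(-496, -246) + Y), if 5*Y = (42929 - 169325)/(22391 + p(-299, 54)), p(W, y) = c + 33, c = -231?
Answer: -17370017240/76074223 ≈ -228.33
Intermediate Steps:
p(W, y) = -198 (p(W, y) = -231 + 33 = -198)
m(Z, f) = -628 + Z + f
Y = -126396/110965 (Y = ((42929 - 169325)/(22391 - 198))/5 = (-126396/22193)/5 = (-126396*1/22193)/5 = (⅕)*(-126396/22193) = -126396/110965 ≈ -1.1391)
(376360 - 63288)/(m(-496, -246) + Y) = (376360 - 63288)/((-628 - 496 - 246) - 126396/110965) = 313072/(-1370 - 126396/110965) = 313072/(-152148446/110965) = 313072*(-110965/152148446) = -17370017240/76074223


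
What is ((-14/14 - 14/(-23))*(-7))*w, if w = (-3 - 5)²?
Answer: 4032/23 ≈ 175.30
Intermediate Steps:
w = 64 (w = (-8)² = 64)
((-14/14 - 14/(-23))*(-7))*w = ((-14/14 - 14/(-23))*(-7))*64 = ((-14*1/14 - 14*(-1/23))*(-7))*64 = ((-1 + 14/23)*(-7))*64 = -9/23*(-7)*64 = (63/23)*64 = 4032/23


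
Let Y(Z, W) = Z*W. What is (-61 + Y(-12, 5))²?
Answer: 14641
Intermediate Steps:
Y(Z, W) = W*Z
(-61 + Y(-12, 5))² = (-61 + 5*(-12))² = (-61 - 60)² = (-121)² = 14641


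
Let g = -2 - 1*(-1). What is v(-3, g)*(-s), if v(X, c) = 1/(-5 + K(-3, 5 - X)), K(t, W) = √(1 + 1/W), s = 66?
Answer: 2640/191 + 396*√2/191 ≈ 16.754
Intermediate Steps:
g = -1 (g = -2 + 1 = -1)
v(X, c) = 1/(-5 + √((6 - X)/(5 - X))) (v(X, c) = 1/(-5 + √((1 + (5 - X))/(5 - X))) = 1/(-5 + √((6 - X)/(5 - X))))
v(-3, g)*(-s) = (-1*66)/(-5 + √((-6 - 3)/(-5 - 3))) = -66/(-5 + √(-9/(-8))) = -66/(-5 + √(-⅛*(-9))) = -66/(-5 + √(9/8)) = -66/(-5 + 3*√2/4)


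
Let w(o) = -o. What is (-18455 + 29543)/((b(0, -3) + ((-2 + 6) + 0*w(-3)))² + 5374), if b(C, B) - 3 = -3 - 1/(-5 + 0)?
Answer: 277200/134791 ≈ 2.0565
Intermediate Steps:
b(C, B) = ⅕ (b(C, B) = 3 + (-3 - 1/(-5 + 0)) = 3 + (-3 - 1/(-5)) = 3 + (-3 - 1*(-⅕)) = 3 + (-3 + ⅕) = 3 - 14/5 = ⅕)
(-18455 + 29543)/((b(0, -3) + ((-2 + 6) + 0*w(-3)))² + 5374) = (-18455 + 29543)/((⅕ + ((-2 + 6) + 0*(-1*(-3))))² + 5374) = 11088/((⅕ + (4 + 0*3))² + 5374) = 11088/((⅕ + (4 + 0))² + 5374) = 11088/((⅕ + 4)² + 5374) = 11088/((21/5)² + 5374) = 11088/(441/25 + 5374) = 11088/(134791/25) = 11088*(25/134791) = 277200/134791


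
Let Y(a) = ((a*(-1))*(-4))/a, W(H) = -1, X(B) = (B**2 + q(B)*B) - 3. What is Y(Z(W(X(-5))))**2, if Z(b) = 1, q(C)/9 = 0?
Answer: 16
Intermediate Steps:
q(C) = 0 (q(C) = 9*0 = 0)
X(B) = -3 + B**2 (X(B) = (B**2 + 0*B) - 3 = (B**2 + 0) - 3 = B**2 - 3 = -3 + B**2)
Y(a) = 4 (Y(a) = (-a*(-4))/a = (4*a)/a = 4)
Y(Z(W(X(-5))))**2 = 4**2 = 16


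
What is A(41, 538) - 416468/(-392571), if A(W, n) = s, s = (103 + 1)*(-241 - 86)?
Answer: -13350138100/392571 ≈ -34007.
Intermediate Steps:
s = -34008 (s = 104*(-327) = -34008)
A(W, n) = -34008
A(41, 538) - 416468/(-392571) = -34008 - 416468/(-392571) = -34008 - 416468*(-1)/392571 = -34008 - 1*(-416468/392571) = -34008 + 416468/392571 = -13350138100/392571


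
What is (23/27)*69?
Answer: 529/9 ≈ 58.778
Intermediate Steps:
(23/27)*69 = 529/9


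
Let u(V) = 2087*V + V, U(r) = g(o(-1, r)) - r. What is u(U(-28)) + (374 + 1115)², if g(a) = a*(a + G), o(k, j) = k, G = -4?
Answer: 2286025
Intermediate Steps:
g(a) = a*(-4 + a) (g(a) = a*(a - 4) = a*(-4 + a))
U(r) = 5 - r (U(r) = -(-4 - 1) - r = -1*(-5) - r = 5 - r)
u(V) = 2088*V
u(U(-28)) + (374 + 1115)² = 2088*(5 - 1*(-28)) + (374 + 1115)² = 2088*(5 + 28) + 1489² = 2088*33 + 2217121 = 68904 + 2217121 = 2286025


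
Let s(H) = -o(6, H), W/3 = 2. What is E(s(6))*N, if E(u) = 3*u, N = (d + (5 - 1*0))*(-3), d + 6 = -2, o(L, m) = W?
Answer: -162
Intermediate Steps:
W = 6 (W = 3*2 = 6)
o(L, m) = 6
d = -8 (d = -6 - 2 = -8)
s(H) = -6 (s(H) = -1*6 = -6)
N = 9 (N = (-8 + (5 - 1*0))*(-3) = (-8 + (5 + 0))*(-3) = (-8 + 5)*(-3) = -3*(-3) = 9)
E(s(6))*N = (3*(-6))*9 = -18*9 = -162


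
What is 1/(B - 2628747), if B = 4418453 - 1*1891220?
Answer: -1/101514 ≈ -9.8509e-6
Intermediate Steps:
B = 2527233 (B = 4418453 - 1891220 = 2527233)
1/(B - 2628747) = 1/(2527233 - 2628747) = 1/(-101514) = -1/101514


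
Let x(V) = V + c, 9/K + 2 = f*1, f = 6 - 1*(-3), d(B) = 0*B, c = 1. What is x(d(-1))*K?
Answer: 9/7 ≈ 1.2857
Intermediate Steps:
d(B) = 0
f = 9 (f = 6 + 3 = 9)
K = 9/7 (K = 9/(-2 + 9*1) = 9/(-2 + 9) = 9/7 ≈ 1.2857)
x(V) = 1 + V (x(V) = V + 1 = 1 + V)
x(d(-1))*K = (1 + 0)*(9/7) = 1*(9/7) = 9/7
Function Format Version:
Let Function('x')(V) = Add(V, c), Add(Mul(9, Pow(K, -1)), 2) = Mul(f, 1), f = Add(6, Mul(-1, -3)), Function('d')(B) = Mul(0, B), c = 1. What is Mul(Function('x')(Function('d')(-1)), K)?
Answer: Rational(9, 7) ≈ 1.2857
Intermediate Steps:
Function('d')(B) = 0
f = 9 (f = Add(6, 3) = 9)
K = Rational(9, 7) (K = Mul(9, Pow(Add(-2, Mul(9, 1)), -1)) = Mul(9, Pow(Add(-2, 9), -1)) = Mul(9, Pow(7, -1)) = Mul(9, Rational(1, 7)) = Rational(9, 7) ≈ 1.2857)
Function('x')(V) = Add(1, V) (Function('x')(V) = Add(V, 1) = Add(1, V))
Mul(Function('x')(Function('d')(-1)), K) = Mul(Add(1, 0), Rational(9, 7)) = Mul(1, Rational(9, 7)) = Rational(9, 7)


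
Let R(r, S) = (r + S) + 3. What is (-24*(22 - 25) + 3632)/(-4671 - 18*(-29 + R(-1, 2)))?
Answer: -3704/4221 ≈ -0.87752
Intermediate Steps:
R(r, S) = 3 + S + r (R(r, S) = (S + r) + 3 = 3 + S + r)
(-24*(22 - 25) + 3632)/(-4671 - 18*(-29 + R(-1, 2))) = (-24*(22 - 25) + 3632)/(-4671 - 18*(-29 + (3 + 2 - 1))) = (-24*(-3) + 3632)/(-4671 - 18*(-29 + 4)) = (72 + 3632)/(-4671 - 18*(-25)) = 3704/(-4671 + 450) = 3704/(-4221) = 3704*(-1/4221) = -3704/4221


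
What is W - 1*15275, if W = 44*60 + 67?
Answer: -12568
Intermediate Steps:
W = 2707 (W = 2640 + 67 = 2707)
W - 1*15275 = 2707 - 1*15275 = 2707 - 15275 = -12568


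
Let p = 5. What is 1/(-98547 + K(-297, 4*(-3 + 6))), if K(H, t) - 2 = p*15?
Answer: -1/98470 ≈ -1.0155e-5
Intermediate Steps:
K(H, t) = 77 (K(H, t) = 2 + 5*15 = 2 + 75 = 77)
1/(-98547 + K(-297, 4*(-3 + 6))) = 1/(-98547 + 77) = 1/(-98470) = -1/98470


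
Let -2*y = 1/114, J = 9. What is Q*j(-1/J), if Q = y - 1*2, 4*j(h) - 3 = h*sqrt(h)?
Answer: -457/304 + 457*I/24624 ≈ -1.5033 + 0.018559*I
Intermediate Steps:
y = -1/228 (y = -1/2/114 = -1/2*1/114 = -1/228 ≈ -0.0043860)
j(h) = 3/4 + h**(3/2)/4 (j(h) = 3/4 + (h*sqrt(h))/4 = 3/4 + h**(3/2)/4)
Q = -457/228 (Q = -1/228 - 1*2 = -1/228 - 2 = -457/228 ≈ -2.0044)
Q*j(-1/J) = -457*(3/4 + (-1/9)**(3/2)/4)/228 = -457*(3/4 + (-I/27)/4)/228 = -457*(3/4 - I/108)/228 = -457/304 + 457*I/24624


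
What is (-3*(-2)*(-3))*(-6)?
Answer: 108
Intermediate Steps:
(-3*(-2)*(-3))*(-6) = (6*(-3))*(-6) = -18*(-6) = 108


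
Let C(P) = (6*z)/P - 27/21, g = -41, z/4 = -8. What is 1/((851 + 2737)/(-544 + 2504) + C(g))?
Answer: 20090/105027 ≈ 0.19128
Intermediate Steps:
z = -32 (z = 4*(-8) = -32)
C(P) = -9/7 - 192/P (C(P) = (6*(-32))/P - 27/21 = -192/P - 27*1/21 = -192/P - 9/7 = -9/7 - 192/P)
1/((851 + 2737)/(-544 + 2504) + C(g)) = 1/((851 + 2737)/(-544 + 2504) + (-9/7 - 192/(-41))) = 1/(3588/1960 + (-9/7 - 192*(-1/41))) = 1/(3588*(1/1960) + (-9/7 + 192/41)) = 1/(897/490 + 975/287) = 1/(105027/20090) = 20090/105027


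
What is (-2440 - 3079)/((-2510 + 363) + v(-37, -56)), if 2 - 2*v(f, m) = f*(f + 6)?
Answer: 11038/5439 ≈ 2.0294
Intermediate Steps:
v(f, m) = 1 - f*(6 + f)/2 (v(f, m) = 1 - f*(f + 6)/2 = 1 - f*(6 + f)/2)
(-2440 - 3079)/((-2510 + 363) + v(-37, -56)) = (-2440 - 3079)/((-2510 + 363) + (1 - 3*(-37) - 1/2*(-37)**2)) = -5519/(-2147 + (1 + 111 - 1/2*1369)) = -5519/(-2147 + (1 + 111 - 1369/2)) = -5519/(-2147 - 1145/2) = -5519/(-5439/2) = -5519*(-2/5439) = 11038/5439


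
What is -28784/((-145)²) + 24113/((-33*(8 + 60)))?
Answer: -571567121/47180100 ≈ -12.115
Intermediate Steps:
-28784/((-145)²) + 24113/((-33*(8 + 60))) = -28784/21025 + 24113/((-33*68)) = -28784*1/21025 + 24113/(-2244) = -28784/21025 + 24113*(-1/2244) = -28784/21025 - 24113/2244 = -571567121/47180100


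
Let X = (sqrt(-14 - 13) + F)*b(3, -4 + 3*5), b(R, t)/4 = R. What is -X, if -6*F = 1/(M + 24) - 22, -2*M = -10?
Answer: -1274/29 - 36*I*sqrt(3) ≈ -43.931 - 62.354*I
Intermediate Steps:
M = 5 (M = -1/2*(-10) = 5)
b(R, t) = 4*R
F = 637/174 (F = -(1/(5 + 24) - 22)/6 = -(1/29 - 22)/6 = -1/6*(-637/29) = 637/174 ≈ 3.6609)
X = 1274/29 + 36*I*sqrt(3) (X = (sqrt(-14 - 13) + 637/174)*(4*3) = (sqrt(-27) + 637/174)*12 = (3*I*sqrt(3) + 637/174)*12 = (637/174 + 3*I*sqrt(3))*12 = 1274/29 + 36*I*sqrt(3) ≈ 43.931 + 62.354*I)
-X = -(1274/29 + 36*I*sqrt(3)) = -1274/29 - 36*I*sqrt(3)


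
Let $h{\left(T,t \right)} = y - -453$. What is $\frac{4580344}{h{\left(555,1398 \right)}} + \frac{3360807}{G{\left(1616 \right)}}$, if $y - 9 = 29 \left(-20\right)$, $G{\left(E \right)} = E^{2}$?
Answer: $- \frac{5980485122819}{154075904} \approx -38815.0$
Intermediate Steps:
$y = -571$ ($y = 9 + 29 \left(-20\right) = 9 - 580 = -571$)
$h{\left(T,t \right)} = -118$ ($h{\left(T,t \right)} = -571 - -453 = -571 + 453 = -118$)
$\frac{4580344}{h{\left(555,1398 \right)}} + \frac{3360807}{G{\left(1616 \right)}} = \frac{4580344}{-118} + \frac{3360807}{1616^{2}} = 4580344 \left(- \frac{1}{118}\right) + \frac{3360807}{2611456} = - \frac{2290172}{59} + 3360807 \cdot \frac{1}{2611456} = - \frac{2290172}{59} + \frac{3360807}{2611456} = - \frac{5980485122819}{154075904}$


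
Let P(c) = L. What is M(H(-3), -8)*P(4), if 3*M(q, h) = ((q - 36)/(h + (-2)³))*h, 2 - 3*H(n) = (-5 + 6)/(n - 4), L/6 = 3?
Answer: -741/7 ≈ -105.86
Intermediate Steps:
L = 18 (L = 6*3 = 18)
P(c) = 18
H(n) = ⅔ - 1/(3*(-4 + n)) (H(n) = ⅔ - (-5 + 6)/(3*(n - 4)) = ⅔ - 1/(3*(-4 + n)))
M(q, h) = h*(-36 + q)/(3*(-8 + h)) (M(q, h) = (((q - 36)/(h + (-2)³))*h)/3 = (((-36 + q)/(h - 8))*h)/3 = (((-36 + q)/(-8 + h))*h)/3 = (h*(-36 + q)/(-8 + h))/3 = h*(-36 + q)/(3*(-8 + h)))
M(H(-3), -8)*P(4) = ((⅓)*(-8)*(-36 + (-9 + 2*(-3))/(3*(-4 - 3)))/(-8 - 8))*18 = ((⅓)*(-8)*(-36 + (⅓)*(-9 - 6)/(-7))/(-16))*18 = ((⅓)*(-8)*(-1/16)*(-36 + (⅓)*(-⅐)*(-15)))*18 = ((⅓)*(-8)*(-1/16)*(-36 + 5/7))*18 = ((⅓)*(-8)*(-1/16)*(-247/7))*18 = -247/42*18 = -741/7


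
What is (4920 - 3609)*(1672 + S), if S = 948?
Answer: 3434820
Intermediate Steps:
(4920 - 3609)*(1672 + S) = (4920 - 3609)*(1672 + 948) = 1311*2620 = 3434820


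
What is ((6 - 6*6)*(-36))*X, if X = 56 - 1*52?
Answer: 4320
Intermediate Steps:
X = 4 (X = 56 - 52 = 4)
((6 - 6*6)*(-36))*X = ((6 - 6*6)*(-36))*4 = ((6 - 36)*(-36))*4 = -30*(-36)*4 = 1080*4 = 4320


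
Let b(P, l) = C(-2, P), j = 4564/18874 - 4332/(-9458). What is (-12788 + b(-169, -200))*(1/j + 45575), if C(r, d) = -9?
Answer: -18215870410644681/31232120 ≈ -5.8324e+8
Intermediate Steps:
j = 31232120/44627573 (j = 4564*(1/18874) - 4332*(-1/9458) = 2282/9437 + 2166/4729 = 31232120/44627573 ≈ 0.69984)
b(P, l) = -9
(-12788 + b(-169, -200))*(1/j + 45575) = (-12788 - 9)*(1/(31232120/44627573) + 45575) = -12797*(44627573/31232120 + 45575) = -12797*1423448496573/31232120 = -18215870410644681/31232120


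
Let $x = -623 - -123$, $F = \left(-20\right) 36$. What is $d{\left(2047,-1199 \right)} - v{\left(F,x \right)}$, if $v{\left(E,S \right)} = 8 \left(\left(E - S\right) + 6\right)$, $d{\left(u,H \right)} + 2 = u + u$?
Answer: $5804$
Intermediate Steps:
$d{\left(u,H \right)} = -2 + 2 u$ ($d{\left(u,H \right)} = -2 + \left(u + u\right) = -2 + 2 u$)
$F = -720$
$x = -500$ ($x = -623 + 123 = -500$)
$v{\left(E,S \right)} = 48 - 8 S + 8 E$ ($v{\left(E,S \right)} = 8 \left(6 + E - S\right) = 48 - 8 S + 8 E$)
$d{\left(2047,-1199 \right)} - v{\left(F,x \right)} = \left(-2 + 2 \cdot 2047\right) - \left(48 - -4000 + 8 \left(-720\right)\right) = \left(-2 + 4094\right) - \left(48 + 4000 - 5760\right) = 4092 - -1712 = 4092 + 1712 = 5804$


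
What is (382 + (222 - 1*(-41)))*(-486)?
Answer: -313470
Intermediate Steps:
(382 + (222 - 1*(-41)))*(-486) = (382 + (222 + 41))*(-486) = (382 + 263)*(-486) = 645*(-486) = -313470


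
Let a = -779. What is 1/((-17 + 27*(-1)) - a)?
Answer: 1/735 ≈ 0.0013605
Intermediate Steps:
1/((-17 + 27*(-1)) - a) = 1/((-17 + 27*(-1)) - 1*(-779)) = 1/((-17 - 27) + 779) = 1/(-44 + 779) = 1/735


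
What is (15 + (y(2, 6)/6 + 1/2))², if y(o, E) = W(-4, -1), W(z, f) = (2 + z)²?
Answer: 9409/36 ≈ 261.36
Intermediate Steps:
y(o, E) = 4 (y(o, E) = (2 - 4)² = (-2)² = 4)
(15 + (y(2, 6)/6 + 1/2))² = (15 + (4/6 + 1/2))² = (15 + (4*(⅙) + 1*(½)))² = (15 + (⅔ + ½))² = (15 + 7/6)² = (97/6)² = 9409/36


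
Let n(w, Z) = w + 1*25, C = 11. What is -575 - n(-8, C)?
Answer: -592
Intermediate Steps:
n(w, Z) = 25 + w (n(w, Z) = w + 25 = 25 + w)
-575 - n(-8, C) = -575 - (25 - 8) = -575 - 1*17 = -575 - 17 = -592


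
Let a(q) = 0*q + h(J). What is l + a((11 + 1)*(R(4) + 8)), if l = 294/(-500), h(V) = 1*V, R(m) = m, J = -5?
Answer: -1397/250 ≈ -5.5880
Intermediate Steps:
h(V) = V
l = -147/250 (l = 294*(-1/500) = -147/250 ≈ -0.58800)
a(q) = -5 (a(q) = 0*q - 5 = 0 - 5 = -5)
l + a((11 + 1)*(R(4) + 8)) = -147/250 - 5 = -1397/250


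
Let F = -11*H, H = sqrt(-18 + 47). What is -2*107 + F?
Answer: -214 - 11*sqrt(29) ≈ -273.24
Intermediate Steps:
H = sqrt(29) ≈ 5.3852
F = -11*sqrt(29) ≈ -59.237
-2*107 + F = -2*107 - 11*sqrt(29) = -214 - 11*sqrt(29)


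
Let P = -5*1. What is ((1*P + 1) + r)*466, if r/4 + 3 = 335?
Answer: 616984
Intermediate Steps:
r = 1328 (r = -12 + 4*335 = -12 + 1340 = 1328)
P = -5
((1*P + 1) + r)*466 = ((1*(-5) + 1) + 1328)*466 = ((-5 + 1) + 1328)*466 = (-4 + 1328)*466 = 1324*466 = 616984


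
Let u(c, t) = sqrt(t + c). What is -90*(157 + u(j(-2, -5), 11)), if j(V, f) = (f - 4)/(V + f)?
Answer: -14130 - 90*sqrt(602)/7 ≈ -14445.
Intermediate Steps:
j(V, f) = (-4 + f)/(V + f)
u(c, t) = sqrt(c + t)
-90*(157 + u(j(-2, -5), 11)) = -90*(157 + sqrt((-4 - 5)/(-2 - 5) + 11)) = -90*(157 + sqrt(-9/(-7) + 11)) = -90*(157 + sqrt(-1/7*(-9) + 11)) = -90*(157 + sqrt(9/7 + 11)) = -90*(157 + sqrt(86/7)) = -90*(157 + sqrt(602)/7) = -14130 - 90*sqrt(602)/7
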